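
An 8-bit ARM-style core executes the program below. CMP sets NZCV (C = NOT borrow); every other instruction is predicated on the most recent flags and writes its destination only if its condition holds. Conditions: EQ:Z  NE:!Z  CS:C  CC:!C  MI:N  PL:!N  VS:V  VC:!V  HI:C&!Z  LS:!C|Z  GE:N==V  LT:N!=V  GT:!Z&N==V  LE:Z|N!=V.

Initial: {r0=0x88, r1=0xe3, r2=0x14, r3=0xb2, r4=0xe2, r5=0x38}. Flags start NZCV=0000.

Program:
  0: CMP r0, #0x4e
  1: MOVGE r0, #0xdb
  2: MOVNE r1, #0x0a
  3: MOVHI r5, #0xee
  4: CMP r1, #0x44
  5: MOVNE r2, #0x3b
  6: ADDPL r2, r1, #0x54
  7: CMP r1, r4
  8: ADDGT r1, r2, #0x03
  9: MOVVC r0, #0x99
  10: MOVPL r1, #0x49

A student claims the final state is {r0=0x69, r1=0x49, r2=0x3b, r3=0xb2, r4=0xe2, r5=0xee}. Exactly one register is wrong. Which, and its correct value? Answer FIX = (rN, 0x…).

FIX = (r0, 0x99)

0: ✓ CMP  NZCV=0011
1: · MOVGE
2: ✓ MOVNE  r1←0x0a
3: ✓ MOVHI  r5←0xee
4: ✓ CMP  NZCV=1000
5: ✓ MOVNE  r2←0x3b
6: · ADDPL
7: ✓ CMP  NZCV=0000
8: ✓ ADDGT  r1←0x3e
9: ✓ MOVVC  r0←0x99
10: ✓ MOVPL  r1←0x49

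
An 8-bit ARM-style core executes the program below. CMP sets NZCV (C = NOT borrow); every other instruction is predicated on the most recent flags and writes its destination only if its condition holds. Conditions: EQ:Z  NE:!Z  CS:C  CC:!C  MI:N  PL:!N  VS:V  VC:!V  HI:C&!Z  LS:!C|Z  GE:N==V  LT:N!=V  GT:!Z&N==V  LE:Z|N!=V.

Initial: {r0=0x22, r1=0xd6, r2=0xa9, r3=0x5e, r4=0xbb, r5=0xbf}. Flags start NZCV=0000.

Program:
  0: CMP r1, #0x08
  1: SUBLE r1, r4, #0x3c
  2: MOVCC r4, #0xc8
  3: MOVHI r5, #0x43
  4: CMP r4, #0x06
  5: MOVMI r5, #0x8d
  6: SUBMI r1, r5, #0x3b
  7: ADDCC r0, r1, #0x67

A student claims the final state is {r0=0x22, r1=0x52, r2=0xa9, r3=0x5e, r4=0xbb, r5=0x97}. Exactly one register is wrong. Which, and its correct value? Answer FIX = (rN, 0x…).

0: ✓ CMP  NZCV=1010
1: ✓ SUBLE  r1←0x7f
2: · MOVCC
3: ✓ MOVHI  r5←0x43
4: ✓ CMP  NZCV=1010
5: ✓ MOVMI  r5←0x8d
6: ✓ SUBMI  r1←0x52
7: · ADDCC

FIX = (r5, 0x8d)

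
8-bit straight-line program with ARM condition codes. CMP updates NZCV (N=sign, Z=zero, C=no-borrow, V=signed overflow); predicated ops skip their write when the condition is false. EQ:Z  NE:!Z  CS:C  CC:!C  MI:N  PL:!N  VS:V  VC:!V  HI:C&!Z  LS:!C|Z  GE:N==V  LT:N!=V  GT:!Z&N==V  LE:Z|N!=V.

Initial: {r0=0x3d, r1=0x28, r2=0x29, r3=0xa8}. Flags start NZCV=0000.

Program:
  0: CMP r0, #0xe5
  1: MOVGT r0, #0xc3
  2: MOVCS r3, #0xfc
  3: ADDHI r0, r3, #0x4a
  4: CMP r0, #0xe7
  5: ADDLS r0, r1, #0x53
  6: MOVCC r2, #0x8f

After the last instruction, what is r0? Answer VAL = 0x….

VAL = 0x7b

[0] flags=0000 → (cmp)
[1] flags=0000 GT?T → r0=0xc3
[2] flags=0000 CS?F → skip
[3] flags=0000 HI?F → skip
[4] flags=1000 → (cmp)
[5] flags=1000 LS?T → r0=0x7b
[6] flags=1000 CC?T → r2=0x8f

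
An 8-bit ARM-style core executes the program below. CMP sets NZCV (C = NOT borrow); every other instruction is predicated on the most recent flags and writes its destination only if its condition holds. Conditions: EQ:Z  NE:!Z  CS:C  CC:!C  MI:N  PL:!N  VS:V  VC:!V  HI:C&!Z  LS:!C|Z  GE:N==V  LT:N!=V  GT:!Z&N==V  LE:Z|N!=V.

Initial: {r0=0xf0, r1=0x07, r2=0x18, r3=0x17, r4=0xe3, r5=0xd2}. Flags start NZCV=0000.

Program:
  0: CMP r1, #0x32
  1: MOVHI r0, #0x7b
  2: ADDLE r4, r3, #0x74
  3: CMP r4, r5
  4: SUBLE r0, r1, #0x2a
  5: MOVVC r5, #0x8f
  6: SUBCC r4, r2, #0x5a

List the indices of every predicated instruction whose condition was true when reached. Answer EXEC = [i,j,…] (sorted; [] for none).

0: ✓ CMP  NZCV=1000
1: · MOVHI
2: ✓ ADDLE  r4←0x8b
3: ✓ CMP  NZCV=1000
4: ✓ SUBLE  r0←0xdd
5: ✓ MOVVC  r5←0x8f
6: ✓ SUBCC  r4←0xbe

EXEC = [2,4,5,6]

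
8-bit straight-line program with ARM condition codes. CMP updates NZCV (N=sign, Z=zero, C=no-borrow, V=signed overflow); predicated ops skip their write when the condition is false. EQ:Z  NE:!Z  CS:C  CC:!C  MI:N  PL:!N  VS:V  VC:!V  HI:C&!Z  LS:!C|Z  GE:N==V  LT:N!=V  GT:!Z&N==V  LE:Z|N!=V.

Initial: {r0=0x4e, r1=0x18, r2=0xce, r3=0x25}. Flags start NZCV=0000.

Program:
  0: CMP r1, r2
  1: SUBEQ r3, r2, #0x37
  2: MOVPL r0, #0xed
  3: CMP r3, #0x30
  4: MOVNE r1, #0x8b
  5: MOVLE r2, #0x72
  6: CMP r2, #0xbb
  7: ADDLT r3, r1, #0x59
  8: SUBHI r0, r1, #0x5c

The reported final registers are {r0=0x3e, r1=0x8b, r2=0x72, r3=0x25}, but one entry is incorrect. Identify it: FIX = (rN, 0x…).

FIX = (r0, 0xed)

0: ✓ CMP  NZCV=0000
1: · SUBEQ
2: ✓ MOVPL  r0←0xed
3: ✓ CMP  NZCV=1000
4: ✓ MOVNE  r1←0x8b
5: ✓ MOVLE  r2←0x72
6: ✓ CMP  NZCV=1001
7: · ADDLT
8: · SUBHI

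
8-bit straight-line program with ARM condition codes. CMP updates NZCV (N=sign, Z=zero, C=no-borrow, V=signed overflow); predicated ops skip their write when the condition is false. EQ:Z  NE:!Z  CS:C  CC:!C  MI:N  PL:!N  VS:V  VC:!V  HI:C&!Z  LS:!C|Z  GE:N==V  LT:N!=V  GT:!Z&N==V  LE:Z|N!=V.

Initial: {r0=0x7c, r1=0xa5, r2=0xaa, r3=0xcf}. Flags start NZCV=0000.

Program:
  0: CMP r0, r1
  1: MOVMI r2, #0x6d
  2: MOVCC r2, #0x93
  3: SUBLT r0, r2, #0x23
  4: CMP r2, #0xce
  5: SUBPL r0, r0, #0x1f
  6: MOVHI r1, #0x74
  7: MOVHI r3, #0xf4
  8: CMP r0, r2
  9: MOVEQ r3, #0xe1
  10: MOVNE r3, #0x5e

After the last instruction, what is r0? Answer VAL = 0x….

VAL = 0x7c

[0] flags=1001 → (cmp)
[1] flags=1001 MI?T → r2=0x6d
[2] flags=1001 CC?T → r2=0x93
[3] flags=1001 LT?F → skip
[4] flags=1000 → (cmp)
[5] flags=1000 PL?F → skip
[6] flags=1000 HI?F → skip
[7] flags=1000 HI?F → skip
[8] flags=1001 → (cmp)
[9] flags=1001 EQ?F → skip
[10] flags=1001 NE?T → r3=0x5e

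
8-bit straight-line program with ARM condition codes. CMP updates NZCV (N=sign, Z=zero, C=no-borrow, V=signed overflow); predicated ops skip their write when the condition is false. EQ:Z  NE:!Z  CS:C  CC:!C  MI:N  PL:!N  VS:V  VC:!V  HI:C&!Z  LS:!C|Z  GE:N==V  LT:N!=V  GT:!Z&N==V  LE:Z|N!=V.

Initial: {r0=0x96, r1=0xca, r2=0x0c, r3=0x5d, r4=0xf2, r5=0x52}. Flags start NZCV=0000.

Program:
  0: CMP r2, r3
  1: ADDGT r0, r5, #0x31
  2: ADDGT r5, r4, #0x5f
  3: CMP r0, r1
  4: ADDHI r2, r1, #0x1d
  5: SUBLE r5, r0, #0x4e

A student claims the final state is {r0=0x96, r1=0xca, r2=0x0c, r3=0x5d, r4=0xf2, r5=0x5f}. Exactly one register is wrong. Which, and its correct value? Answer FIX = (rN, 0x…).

[0] flags=1000 → (cmp)
[1] flags=1000 GT?F → skip
[2] flags=1000 GT?F → skip
[3] flags=1000 → (cmp)
[4] flags=1000 HI?F → skip
[5] flags=1000 LE?T → r5=0x48

FIX = (r5, 0x48)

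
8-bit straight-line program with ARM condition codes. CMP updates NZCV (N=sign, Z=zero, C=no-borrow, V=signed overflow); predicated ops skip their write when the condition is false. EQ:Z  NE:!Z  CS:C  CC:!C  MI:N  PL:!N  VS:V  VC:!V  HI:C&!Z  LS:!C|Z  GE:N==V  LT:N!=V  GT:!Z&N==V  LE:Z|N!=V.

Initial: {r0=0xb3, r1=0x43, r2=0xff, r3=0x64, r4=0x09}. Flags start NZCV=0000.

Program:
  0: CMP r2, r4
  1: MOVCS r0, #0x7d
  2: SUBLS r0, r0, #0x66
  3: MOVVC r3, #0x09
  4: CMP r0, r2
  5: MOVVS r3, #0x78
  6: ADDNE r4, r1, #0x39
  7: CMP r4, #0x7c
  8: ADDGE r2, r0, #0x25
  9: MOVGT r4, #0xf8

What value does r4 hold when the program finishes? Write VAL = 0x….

[0] flags=1010 → (cmp)
[1] flags=1010 CS?T → r0=0x7d
[2] flags=1010 LS?F → skip
[3] flags=1010 VC?T → r3=0x09
[4] flags=0000 → (cmp)
[5] flags=0000 VS?F → skip
[6] flags=0000 NE?T → r4=0x7c
[7] flags=0110 → (cmp)
[8] flags=0110 GE?T → r2=0xa2
[9] flags=0110 GT?F → skip

VAL = 0x7c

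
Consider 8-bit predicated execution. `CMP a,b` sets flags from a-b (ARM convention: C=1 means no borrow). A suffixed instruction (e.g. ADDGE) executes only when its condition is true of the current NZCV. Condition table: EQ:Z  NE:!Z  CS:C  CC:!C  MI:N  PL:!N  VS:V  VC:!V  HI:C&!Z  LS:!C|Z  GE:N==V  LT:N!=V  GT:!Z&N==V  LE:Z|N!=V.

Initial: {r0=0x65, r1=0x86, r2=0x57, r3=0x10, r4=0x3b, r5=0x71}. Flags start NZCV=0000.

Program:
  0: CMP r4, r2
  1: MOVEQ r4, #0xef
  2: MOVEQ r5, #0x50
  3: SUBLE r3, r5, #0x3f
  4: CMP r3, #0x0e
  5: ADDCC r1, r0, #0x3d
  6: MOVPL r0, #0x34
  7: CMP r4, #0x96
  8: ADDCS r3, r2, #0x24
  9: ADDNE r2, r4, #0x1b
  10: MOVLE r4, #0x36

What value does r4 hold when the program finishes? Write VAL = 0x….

VAL = 0x3b

[0] flags=1000 → (cmp)
[1] flags=1000 EQ?F → skip
[2] flags=1000 EQ?F → skip
[3] flags=1000 LE?T → r3=0x32
[4] flags=0010 → (cmp)
[5] flags=0010 CC?F → skip
[6] flags=0010 PL?T → r0=0x34
[7] flags=1001 → (cmp)
[8] flags=1001 CS?F → skip
[9] flags=1001 NE?T → r2=0x56
[10] flags=1001 LE?F → skip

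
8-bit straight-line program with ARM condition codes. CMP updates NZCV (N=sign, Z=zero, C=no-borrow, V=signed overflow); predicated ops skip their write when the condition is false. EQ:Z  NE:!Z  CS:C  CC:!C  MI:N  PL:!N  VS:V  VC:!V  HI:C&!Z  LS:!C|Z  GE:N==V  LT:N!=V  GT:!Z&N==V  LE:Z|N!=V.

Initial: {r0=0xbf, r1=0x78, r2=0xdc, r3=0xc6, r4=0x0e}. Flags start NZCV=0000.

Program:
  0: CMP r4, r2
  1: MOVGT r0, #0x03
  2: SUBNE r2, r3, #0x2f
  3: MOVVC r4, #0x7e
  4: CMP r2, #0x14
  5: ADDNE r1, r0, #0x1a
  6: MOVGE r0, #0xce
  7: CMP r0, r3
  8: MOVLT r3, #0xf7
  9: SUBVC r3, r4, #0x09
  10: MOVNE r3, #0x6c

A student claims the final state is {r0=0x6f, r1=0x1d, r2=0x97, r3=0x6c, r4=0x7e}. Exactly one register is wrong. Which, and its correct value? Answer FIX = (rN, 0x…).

FIX = (r0, 0x03)

0: ✓ CMP  NZCV=0000
1: ✓ MOVGT  r0←0x03
2: ✓ SUBNE  r2←0x97
3: ✓ MOVVC  r4←0x7e
4: ✓ CMP  NZCV=1010
5: ✓ ADDNE  r1←0x1d
6: · MOVGE
7: ✓ CMP  NZCV=0000
8: · MOVLT
9: ✓ SUBVC  r3←0x75
10: ✓ MOVNE  r3←0x6c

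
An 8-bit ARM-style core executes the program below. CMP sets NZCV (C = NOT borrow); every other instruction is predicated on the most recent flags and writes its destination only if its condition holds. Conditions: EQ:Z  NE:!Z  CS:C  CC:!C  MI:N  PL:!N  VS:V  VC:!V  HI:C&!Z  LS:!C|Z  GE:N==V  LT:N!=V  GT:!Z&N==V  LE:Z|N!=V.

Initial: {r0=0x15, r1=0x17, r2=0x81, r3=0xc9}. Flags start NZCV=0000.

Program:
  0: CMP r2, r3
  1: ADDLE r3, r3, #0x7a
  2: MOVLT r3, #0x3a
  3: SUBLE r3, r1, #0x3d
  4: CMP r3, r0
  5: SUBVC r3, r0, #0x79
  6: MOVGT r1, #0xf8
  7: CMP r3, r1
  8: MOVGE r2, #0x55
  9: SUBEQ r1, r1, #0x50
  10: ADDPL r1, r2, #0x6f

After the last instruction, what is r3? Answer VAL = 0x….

[0] flags=1000 → (cmp)
[1] flags=1000 LE?T → r3=0x43
[2] flags=1000 LT?T → r3=0x3a
[3] flags=1000 LE?T → r3=0xda
[4] flags=1010 → (cmp)
[5] flags=1010 VC?T → r3=0x9c
[6] flags=1010 GT?F → skip
[7] flags=1010 → (cmp)
[8] flags=1010 GE?F → skip
[9] flags=1010 EQ?F → skip
[10] flags=1010 PL?F → skip

VAL = 0x9c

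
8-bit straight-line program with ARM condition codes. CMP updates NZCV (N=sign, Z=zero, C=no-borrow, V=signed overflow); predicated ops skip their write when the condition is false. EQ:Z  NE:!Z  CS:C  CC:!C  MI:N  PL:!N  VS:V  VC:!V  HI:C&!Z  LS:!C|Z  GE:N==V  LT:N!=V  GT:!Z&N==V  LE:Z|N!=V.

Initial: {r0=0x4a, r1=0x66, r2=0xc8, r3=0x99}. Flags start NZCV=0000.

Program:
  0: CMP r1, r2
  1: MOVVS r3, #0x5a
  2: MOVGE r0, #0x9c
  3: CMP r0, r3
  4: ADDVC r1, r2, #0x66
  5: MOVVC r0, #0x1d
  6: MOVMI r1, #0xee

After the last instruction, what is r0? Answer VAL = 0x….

VAL = 0x9c

0: ✓ CMP  NZCV=1001
1: ✓ MOVVS  r3←0x5a
2: ✓ MOVGE  r0←0x9c
3: ✓ CMP  NZCV=0011
4: · ADDVC
5: · MOVVC
6: · MOVMI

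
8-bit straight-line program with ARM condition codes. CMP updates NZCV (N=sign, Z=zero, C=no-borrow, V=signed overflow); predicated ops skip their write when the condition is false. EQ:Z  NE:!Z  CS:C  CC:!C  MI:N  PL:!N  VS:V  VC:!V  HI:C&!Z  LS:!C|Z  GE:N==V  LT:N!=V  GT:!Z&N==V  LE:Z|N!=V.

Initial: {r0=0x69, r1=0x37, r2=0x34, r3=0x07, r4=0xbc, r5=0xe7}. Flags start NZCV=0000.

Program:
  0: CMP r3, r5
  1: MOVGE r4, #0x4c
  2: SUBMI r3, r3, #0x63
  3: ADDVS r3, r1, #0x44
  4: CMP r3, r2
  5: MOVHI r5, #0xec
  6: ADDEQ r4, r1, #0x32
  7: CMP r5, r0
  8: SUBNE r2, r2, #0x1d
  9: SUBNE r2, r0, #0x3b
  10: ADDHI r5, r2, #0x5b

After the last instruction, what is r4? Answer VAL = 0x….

0: ✓ CMP  NZCV=0000
1: ✓ MOVGE  r4←0x4c
2: · SUBMI
3: · ADDVS
4: ✓ CMP  NZCV=1000
5: · MOVHI
6: · ADDEQ
7: ✓ CMP  NZCV=0011
8: ✓ SUBNE  r2←0x17
9: ✓ SUBNE  r2←0x2e
10: ✓ ADDHI  r5←0x89

VAL = 0x4c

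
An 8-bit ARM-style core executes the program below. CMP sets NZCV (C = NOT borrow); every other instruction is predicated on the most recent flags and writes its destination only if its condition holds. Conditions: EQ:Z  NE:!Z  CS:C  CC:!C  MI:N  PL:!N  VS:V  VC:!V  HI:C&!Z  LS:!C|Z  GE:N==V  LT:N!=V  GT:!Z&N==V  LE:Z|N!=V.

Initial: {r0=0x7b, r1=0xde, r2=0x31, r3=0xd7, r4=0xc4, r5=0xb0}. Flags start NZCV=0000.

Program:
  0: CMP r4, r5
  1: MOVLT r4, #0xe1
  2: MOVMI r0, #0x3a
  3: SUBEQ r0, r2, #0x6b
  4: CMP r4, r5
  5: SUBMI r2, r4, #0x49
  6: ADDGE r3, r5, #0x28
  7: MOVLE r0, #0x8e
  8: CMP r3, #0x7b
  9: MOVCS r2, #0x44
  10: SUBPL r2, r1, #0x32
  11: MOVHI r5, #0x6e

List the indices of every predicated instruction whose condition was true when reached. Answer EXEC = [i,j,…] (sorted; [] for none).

[0] flags=0010 → (cmp)
[1] flags=0010 LT?F → skip
[2] flags=0010 MI?F → skip
[3] flags=0010 EQ?F → skip
[4] flags=0010 → (cmp)
[5] flags=0010 MI?F → skip
[6] flags=0010 GE?T → r3=0xd8
[7] flags=0010 LE?F → skip
[8] flags=0011 → (cmp)
[9] flags=0011 CS?T → r2=0x44
[10] flags=0011 PL?T → r2=0xac
[11] flags=0011 HI?T → r5=0x6e

EXEC = [6,9,10,11]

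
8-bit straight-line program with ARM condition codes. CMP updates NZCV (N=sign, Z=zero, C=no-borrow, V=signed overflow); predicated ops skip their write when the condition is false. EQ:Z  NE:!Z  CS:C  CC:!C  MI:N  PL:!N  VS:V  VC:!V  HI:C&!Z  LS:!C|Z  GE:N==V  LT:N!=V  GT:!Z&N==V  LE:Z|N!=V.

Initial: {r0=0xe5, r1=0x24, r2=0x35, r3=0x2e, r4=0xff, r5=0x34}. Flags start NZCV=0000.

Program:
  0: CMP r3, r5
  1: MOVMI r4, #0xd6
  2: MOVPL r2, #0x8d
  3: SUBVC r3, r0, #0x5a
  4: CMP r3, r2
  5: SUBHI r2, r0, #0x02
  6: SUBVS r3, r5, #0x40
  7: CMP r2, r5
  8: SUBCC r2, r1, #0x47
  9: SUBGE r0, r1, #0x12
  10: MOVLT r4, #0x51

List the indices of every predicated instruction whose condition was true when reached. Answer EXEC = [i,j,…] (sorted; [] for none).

EXEC = [1,3,5,6,10]

0: ✓ CMP  NZCV=1000
1: ✓ MOVMI  r4←0xd6
2: · MOVPL
3: ✓ SUBVC  r3←0x8b
4: ✓ CMP  NZCV=0011
5: ✓ SUBHI  r2←0xe3
6: ✓ SUBVS  r3←0xf4
7: ✓ CMP  NZCV=1010
8: · SUBCC
9: · SUBGE
10: ✓ MOVLT  r4←0x51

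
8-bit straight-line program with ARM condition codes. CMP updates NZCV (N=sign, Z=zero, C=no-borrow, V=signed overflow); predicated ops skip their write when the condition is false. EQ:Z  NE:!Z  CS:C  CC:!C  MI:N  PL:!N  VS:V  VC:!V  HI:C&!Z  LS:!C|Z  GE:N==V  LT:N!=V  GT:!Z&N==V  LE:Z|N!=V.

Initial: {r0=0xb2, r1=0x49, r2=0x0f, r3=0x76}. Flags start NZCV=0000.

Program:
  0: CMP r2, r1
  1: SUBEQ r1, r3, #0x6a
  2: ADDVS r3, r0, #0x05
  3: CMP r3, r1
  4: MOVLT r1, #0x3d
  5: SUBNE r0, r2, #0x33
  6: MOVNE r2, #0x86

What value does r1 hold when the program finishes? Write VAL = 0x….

[0] flags=1000 → (cmp)
[1] flags=1000 EQ?F → skip
[2] flags=1000 VS?F → skip
[3] flags=0010 → (cmp)
[4] flags=0010 LT?F → skip
[5] flags=0010 NE?T → r0=0xdc
[6] flags=0010 NE?T → r2=0x86

VAL = 0x49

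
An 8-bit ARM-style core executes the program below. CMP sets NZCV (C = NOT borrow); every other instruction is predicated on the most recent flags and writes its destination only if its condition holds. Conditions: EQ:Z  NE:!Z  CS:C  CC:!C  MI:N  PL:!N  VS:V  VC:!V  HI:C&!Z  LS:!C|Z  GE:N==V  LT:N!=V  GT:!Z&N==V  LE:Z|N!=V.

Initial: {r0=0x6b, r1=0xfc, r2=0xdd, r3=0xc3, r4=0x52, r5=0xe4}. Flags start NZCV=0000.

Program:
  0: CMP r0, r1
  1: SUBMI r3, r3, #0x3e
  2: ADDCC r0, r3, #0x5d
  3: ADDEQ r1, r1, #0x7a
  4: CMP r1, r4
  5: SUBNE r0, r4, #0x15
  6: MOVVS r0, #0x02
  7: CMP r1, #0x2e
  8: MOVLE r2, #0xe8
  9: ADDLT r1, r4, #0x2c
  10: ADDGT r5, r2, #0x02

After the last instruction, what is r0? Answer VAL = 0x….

VAL = 0x3d

0: ✓ CMP  NZCV=0000
1: · SUBMI
2: ✓ ADDCC  r0←0x20
3: · ADDEQ
4: ✓ CMP  NZCV=1010
5: ✓ SUBNE  r0←0x3d
6: · MOVVS
7: ✓ CMP  NZCV=1010
8: ✓ MOVLE  r2←0xe8
9: ✓ ADDLT  r1←0x7e
10: · ADDGT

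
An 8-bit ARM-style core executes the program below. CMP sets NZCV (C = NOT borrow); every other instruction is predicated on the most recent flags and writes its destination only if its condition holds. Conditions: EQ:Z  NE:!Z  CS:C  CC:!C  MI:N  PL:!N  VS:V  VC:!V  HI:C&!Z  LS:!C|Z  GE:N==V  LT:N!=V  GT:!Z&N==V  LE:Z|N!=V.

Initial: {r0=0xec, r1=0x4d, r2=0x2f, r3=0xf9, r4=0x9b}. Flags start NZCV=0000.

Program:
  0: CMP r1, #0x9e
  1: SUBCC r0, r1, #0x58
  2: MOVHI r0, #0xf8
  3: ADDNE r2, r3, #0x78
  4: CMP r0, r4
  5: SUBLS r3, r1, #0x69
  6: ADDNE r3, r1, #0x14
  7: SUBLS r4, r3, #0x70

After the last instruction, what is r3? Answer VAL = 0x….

0: ✓ CMP  NZCV=1001
1: ✓ SUBCC  r0←0xf5
2: · MOVHI
3: ✓ ADDNE  r2←0x71
4: ✓ CMP  NZCV=0010
5: · SUBLS
6: ✓ ADDNE  r3←0x61
7: · SUBLS

VAL = 0x61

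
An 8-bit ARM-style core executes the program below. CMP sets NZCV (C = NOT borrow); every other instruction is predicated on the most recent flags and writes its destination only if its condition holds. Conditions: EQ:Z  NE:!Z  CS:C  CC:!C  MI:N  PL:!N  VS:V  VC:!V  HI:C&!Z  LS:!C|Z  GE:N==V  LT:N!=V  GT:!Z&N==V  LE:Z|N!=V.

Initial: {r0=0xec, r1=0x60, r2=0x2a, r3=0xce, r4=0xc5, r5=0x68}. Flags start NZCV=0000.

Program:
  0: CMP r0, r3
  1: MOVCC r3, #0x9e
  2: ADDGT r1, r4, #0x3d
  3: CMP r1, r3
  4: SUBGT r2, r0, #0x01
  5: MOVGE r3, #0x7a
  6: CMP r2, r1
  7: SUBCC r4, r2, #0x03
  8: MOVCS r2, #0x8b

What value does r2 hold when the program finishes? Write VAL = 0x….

0: ✓ CMP  NZCV=0010
1: · MOVCC
2: ✓ ADDGT  r1←0x02
3: ✓ CMP  NZCV=0000
4: ✓ SUBGT  r2←0xeb
5: ✓ MOVGE  r3←0x7a
6: ✓ CMP  NZCV=1010
7: · SUBCC
8: ✓ MOVCS  r2←0x8b

VAL = 0x8b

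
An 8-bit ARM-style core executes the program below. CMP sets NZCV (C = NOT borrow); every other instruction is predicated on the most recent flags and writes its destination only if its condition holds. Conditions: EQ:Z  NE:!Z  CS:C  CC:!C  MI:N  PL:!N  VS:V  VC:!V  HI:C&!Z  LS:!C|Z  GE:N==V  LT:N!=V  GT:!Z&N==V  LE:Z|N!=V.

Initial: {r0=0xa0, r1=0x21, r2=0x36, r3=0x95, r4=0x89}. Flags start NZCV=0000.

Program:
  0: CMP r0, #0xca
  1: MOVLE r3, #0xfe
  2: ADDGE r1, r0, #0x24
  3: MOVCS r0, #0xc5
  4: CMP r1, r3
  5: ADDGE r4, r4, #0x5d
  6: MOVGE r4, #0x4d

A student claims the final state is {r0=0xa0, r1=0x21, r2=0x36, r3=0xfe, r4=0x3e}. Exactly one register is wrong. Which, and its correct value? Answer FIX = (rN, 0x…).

FIX = (r4, 0x4d)

0: ✓ CMP  NZCV=1000
1: ✓ MOVLE  r3←0xfe
2: · ADDGE
3: · MOVCS
4: ✓ CMP  NZCV=0000
5: ✓ ADDGE  r4←0xe6
6: ✓ MOVGE  r4←0x4d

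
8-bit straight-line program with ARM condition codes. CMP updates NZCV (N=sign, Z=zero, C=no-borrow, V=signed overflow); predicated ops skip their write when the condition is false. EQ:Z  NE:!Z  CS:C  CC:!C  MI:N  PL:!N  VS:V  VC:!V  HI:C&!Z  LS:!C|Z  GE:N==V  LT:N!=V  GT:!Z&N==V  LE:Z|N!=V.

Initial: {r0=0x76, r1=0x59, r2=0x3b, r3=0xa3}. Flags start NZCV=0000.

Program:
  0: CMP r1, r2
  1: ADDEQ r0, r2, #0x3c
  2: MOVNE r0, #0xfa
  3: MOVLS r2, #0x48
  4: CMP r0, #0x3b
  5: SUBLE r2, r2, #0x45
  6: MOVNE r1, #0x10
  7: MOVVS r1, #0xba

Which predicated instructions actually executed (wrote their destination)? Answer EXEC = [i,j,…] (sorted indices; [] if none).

EXEC = [2,5,6]

[0] flags=0010 → (cmp)
[1] flags=0010 EQ?F → skip
[2] flags=0010 NE?T → r0=0xfa
[3] flags=0010 LS?F → skip
[4] flags=1010 → (cmp)
[5] flags=1010 LE?T → r2=0xf6
[6] flags=1010 NE?T → r1=0x10
[7] flags=1010 VS?F → skip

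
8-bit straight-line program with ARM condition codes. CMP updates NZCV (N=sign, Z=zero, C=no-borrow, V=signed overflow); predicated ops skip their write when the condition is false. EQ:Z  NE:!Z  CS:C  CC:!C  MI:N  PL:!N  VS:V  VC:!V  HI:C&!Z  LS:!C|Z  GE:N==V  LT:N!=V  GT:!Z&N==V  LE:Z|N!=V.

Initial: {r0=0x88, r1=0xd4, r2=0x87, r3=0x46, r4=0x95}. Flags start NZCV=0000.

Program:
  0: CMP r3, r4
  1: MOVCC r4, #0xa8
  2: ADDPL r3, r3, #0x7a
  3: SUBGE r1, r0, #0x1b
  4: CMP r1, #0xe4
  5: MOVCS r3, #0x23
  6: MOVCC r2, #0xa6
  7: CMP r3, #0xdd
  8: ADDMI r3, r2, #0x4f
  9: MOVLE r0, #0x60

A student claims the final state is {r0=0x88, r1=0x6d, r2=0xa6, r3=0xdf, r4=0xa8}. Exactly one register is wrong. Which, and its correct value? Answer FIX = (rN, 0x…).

0: ✓ CMP  NZCV=1001
1: ✓ MOVCC  r4←0xa8
2: · ADDPL
3: ✓ SUBGE  r1←0x6d
4: ✓ CMP  NZCV=1001
5: · MOVCS
6: ✓ MOVCC  r2←0xa6
7: ✓ CMP  NZCV=0000
8: · ADDMI
9: · MOVLE

FIX = (r3, 0x46)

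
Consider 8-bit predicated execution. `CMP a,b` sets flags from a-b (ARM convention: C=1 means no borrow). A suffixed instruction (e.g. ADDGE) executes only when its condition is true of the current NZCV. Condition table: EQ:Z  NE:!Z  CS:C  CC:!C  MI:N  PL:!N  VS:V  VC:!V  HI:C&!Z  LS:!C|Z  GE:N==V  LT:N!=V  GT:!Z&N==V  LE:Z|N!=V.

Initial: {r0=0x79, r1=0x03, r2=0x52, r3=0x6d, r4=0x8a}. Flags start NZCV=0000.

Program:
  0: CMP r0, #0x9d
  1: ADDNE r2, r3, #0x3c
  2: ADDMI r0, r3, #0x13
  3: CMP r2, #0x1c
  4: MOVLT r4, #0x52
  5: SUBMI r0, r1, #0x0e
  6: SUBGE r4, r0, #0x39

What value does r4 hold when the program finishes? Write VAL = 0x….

VAL = 0x52

0: ✓ CMP  NZCV=1001
1: ✓ ADDNE  r2←0xa9
2: ✓ ADDMI  r0←0x80
3: ✓ CMP  NZCV=1010
4: ✓ MOVLT  r4←0x52
5: ✓ SUBMI  r0←0xf5
6: · SUBGE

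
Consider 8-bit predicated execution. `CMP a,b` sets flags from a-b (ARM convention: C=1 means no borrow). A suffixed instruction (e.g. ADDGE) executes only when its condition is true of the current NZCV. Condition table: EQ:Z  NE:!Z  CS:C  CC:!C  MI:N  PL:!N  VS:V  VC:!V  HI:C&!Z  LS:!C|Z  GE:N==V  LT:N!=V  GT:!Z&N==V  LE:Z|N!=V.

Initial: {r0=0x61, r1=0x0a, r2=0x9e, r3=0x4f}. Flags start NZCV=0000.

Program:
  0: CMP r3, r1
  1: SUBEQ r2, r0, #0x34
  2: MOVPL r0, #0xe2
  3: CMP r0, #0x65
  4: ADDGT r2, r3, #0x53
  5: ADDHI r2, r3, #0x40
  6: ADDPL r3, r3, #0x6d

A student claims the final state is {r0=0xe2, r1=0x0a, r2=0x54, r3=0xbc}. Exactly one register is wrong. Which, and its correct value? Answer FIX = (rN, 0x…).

FIX = (r2, 0x8f)

0: ✓ CMP  NZCV=0010
1: · SUBEQ
2: ✓ MOVPL  r0←0xe2
3: ✓ CMP  NZCV=0011
4: · ADDGT
5: ✓ ADDHI  r2←0x8f
6: ✓ ADDPL  r3←0xbc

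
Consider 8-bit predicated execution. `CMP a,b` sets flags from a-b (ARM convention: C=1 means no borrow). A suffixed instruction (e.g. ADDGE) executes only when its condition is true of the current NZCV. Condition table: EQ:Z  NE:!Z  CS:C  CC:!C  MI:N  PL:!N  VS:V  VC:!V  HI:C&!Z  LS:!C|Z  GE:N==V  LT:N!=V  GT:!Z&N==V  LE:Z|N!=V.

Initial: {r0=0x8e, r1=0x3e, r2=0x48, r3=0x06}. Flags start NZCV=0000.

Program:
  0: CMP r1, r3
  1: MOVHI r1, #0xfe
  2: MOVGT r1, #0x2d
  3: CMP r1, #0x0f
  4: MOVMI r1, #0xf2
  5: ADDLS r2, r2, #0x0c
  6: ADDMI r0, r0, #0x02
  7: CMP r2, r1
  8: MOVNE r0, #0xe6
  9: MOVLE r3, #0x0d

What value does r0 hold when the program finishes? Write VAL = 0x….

0: ✓ CMP  NZCV=0010
1: ✓ MOVHI  r1←0xfe
2: ✓ MOVGT  r1←0x2d
3: ✓ CMP  NZCV=0010
4: · MOVMI
5: · ADDLS
6: · ADDMI
7: ✓ CMP  NZCV=0010
8: ✓ MOVNE  r0←0xe6
9: · MOVLE

VAL = 0xe6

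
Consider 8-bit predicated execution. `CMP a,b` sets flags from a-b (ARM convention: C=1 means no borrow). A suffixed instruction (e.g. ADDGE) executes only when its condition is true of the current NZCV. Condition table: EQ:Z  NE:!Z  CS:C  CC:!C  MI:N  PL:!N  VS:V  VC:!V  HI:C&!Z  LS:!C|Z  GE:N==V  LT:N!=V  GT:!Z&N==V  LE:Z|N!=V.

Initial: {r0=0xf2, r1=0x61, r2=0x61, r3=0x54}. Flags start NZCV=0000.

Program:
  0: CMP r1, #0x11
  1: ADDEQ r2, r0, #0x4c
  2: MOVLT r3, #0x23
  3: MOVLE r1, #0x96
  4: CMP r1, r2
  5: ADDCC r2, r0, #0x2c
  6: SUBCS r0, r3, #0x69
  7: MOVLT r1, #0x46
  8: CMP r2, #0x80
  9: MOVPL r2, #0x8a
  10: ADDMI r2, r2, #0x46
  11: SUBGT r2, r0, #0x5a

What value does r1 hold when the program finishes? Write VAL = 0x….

VAL = 0x61

[0] flags=0010 → (cmp)
[1] flags=0010 EQ?F → skip
[2] flags=0010 LT?F → skip
[3] flags=0010 LE?F → skip
[4] flags=0110 → (cmp)
[5] flags=0110 CC?F → skip
[6] flags=0110 CS?T → r0=0xeb
[7] flags=0110 LT?F → skip
[8] flags=1001 → (cmp)
[9] flags=1001 PL?F → skip
[10] flags=1001 MI?T → r2=0xa7
[11] flags=1001 GT?T → r2=0x91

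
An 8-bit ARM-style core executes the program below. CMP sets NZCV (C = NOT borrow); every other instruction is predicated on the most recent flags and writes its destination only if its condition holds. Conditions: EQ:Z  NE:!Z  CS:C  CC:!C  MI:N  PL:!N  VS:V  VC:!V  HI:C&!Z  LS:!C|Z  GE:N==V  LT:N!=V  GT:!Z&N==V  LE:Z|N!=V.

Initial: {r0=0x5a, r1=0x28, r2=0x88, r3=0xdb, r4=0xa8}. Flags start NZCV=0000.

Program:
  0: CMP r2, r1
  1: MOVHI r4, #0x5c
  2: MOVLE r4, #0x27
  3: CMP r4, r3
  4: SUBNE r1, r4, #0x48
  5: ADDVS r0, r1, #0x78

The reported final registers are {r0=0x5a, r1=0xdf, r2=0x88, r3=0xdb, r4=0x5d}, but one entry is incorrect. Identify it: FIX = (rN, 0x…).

0: ✓ CMP  NZCV=0011
1: ✓ MOVHI  r4←0x5c
2: ✓ MOVLE  r4←0x27
3: ✓ CMP  NZCV=0000
4: ✓ SUBNE  r1←0xdf
5: · ADDVS

FIX = (r4, 0x27)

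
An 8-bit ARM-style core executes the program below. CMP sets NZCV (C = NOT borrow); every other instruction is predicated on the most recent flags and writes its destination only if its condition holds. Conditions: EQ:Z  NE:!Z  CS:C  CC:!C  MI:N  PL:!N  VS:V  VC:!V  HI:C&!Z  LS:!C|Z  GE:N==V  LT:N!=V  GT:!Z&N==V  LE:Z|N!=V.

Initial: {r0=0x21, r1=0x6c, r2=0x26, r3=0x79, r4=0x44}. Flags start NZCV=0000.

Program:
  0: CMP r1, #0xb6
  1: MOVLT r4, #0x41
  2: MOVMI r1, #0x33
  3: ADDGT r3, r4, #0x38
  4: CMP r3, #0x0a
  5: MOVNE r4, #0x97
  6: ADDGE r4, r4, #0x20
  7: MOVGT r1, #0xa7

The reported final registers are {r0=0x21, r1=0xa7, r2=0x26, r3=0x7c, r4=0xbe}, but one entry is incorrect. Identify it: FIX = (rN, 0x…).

[0] flags=1001 → (cmp)
[1] flags=1001 LT?F → skip
[2] flags=1001 MI?T → r1=0x33
[3] flags=1001 GT?T → r3=0x7c
[4] flags=0010 → (cmp)
[5] flags=0010 NE?T → r4=0x97
[6] flags=0010 GE?T → r4=0xb7
[7] flags=0010 GT?T → r1=0xa7

FIX = (r4, 0xb7)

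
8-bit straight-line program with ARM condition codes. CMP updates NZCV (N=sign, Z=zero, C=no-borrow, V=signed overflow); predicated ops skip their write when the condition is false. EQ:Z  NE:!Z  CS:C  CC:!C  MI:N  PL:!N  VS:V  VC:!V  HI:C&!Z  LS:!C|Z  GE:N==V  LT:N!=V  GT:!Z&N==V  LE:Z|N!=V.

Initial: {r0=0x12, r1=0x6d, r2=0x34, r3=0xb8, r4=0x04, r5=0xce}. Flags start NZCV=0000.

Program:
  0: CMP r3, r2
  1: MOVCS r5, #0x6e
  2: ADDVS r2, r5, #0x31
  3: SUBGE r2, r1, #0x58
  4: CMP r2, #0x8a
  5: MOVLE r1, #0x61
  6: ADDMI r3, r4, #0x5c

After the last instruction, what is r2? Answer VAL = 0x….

0: ✓ CMP  NZCV=1010
1: ✓ MOVCS  r5←0x6e
2: · ADDVS
3: · SUBGE
4: ✓ CMP  NZCV=1001
5: · MOVLE
6: ✓ ADDMI  r3←0x60

VAL = 0x34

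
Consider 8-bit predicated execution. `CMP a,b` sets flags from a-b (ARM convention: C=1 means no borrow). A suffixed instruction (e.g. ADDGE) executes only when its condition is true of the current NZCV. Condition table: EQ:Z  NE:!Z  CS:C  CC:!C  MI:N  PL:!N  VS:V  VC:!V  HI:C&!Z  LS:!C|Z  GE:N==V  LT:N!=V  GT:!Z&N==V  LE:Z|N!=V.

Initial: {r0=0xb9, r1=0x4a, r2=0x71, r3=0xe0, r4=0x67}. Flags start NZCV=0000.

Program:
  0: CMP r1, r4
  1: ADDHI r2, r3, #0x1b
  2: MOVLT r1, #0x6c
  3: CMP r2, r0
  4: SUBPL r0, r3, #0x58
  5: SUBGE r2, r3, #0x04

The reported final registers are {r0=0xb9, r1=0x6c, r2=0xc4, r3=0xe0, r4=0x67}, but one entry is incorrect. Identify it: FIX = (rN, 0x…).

FIX = (r2, 0xdc)

[0] flags=1000 → (cmp)
[1] flags=1000 HI?F → skip
[2] flags=1000 LT?T → r1=0x6c
[3] flags=1001 → (cmp)
[4] flags=1001 PL?F → skip
[5] flags=1001 GE?T → r2=0xdc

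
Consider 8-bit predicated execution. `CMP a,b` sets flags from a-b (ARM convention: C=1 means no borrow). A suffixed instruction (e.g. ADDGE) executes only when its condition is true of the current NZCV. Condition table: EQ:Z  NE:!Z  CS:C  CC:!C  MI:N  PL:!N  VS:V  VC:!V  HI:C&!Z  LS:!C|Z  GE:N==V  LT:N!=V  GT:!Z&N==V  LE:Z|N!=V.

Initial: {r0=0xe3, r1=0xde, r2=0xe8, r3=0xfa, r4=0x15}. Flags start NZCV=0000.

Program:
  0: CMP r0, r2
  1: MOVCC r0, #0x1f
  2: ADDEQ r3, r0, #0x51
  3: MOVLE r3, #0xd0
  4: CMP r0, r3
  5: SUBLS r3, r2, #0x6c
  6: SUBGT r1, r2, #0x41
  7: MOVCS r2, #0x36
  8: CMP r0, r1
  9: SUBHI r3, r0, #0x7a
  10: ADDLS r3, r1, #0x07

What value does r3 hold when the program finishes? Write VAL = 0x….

VAL = 0xae

[0] flags=1000 → (cmp)
[1] flags=1000 CC?T → r0=0x1f
[2] flags=1000 EQ?F → skip
[3] flags=1000 LE?T → r3=0xd0
[4] flags=0000 → (cmp)
[5] flags=0000 LS?T → r3=0x7c
[6] flags=0000 GT?T → r1=0xa7
[7] flags=0000 CS?F → skip
[8] flags=0000 → (cmp)
[9] flags=0000 HI?F → skip
[10] flags=0000 LS?T → r3=0xae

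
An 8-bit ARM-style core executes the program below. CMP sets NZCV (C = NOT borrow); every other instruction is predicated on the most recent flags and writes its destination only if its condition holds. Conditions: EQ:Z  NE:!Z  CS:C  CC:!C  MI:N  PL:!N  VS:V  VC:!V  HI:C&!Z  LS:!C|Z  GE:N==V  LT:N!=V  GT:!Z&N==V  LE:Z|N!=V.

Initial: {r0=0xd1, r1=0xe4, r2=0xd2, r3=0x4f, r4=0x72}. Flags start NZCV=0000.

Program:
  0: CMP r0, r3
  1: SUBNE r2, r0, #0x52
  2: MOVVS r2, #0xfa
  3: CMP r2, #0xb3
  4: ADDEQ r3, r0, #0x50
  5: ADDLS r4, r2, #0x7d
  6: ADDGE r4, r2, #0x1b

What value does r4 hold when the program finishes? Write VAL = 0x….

[0] flags=1010 → (cmp)
[1] flags=1010 NE?T → r2=0x7f
[2] flags=1010 VS?F → skip
[3] flags=1001 → (cmp)
[4] flags=1001 EQ?F → skip
[5] flags=1001 LS?T → r4=0xfc
[6] flags=1001 GE?T → r4=0x9a

VAL = 0x9a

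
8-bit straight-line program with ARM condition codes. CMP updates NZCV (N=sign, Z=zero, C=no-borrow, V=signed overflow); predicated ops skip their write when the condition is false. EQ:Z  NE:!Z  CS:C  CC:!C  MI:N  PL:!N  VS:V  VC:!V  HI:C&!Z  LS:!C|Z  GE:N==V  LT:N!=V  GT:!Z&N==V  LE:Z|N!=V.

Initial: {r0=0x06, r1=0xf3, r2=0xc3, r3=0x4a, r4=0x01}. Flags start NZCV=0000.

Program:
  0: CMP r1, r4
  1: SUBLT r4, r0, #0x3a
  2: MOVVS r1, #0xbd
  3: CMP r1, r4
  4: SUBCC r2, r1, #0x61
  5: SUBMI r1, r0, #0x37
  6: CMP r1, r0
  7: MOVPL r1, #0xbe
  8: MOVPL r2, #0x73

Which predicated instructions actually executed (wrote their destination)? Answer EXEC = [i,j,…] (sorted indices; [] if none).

EXEC = [1]

0: ✓ CMP  NZCV=1010
1: ✓ SUBLT  r4←0xcc
2: · MOVVS
3: ✓ CMP  NZCV=0010
4: · SUBCC
5: · SUBMI
6: ✓ CMP  NZCV=1010
7: · MOVPL
8: · MOVPL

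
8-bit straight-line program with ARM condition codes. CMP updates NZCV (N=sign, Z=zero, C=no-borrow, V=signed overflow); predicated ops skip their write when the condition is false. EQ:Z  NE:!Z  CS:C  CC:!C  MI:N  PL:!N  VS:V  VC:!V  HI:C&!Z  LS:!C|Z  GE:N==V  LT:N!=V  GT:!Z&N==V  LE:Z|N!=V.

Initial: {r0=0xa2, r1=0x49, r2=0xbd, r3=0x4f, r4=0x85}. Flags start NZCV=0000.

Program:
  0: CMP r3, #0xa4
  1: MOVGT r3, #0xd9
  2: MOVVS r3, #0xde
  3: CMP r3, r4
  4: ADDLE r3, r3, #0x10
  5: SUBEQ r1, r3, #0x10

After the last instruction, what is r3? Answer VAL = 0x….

[0] flags=1001 → (cmp)
[1] flags=1001 GT?T → r3=0xd9
[2] flags=1001 VS?T → r3=0xde
[3] flags=0010 → (cmp)
[4] flags=0010 LE?F → skip
[5] flags=0010 EQ?F → skip

VAL = 0xde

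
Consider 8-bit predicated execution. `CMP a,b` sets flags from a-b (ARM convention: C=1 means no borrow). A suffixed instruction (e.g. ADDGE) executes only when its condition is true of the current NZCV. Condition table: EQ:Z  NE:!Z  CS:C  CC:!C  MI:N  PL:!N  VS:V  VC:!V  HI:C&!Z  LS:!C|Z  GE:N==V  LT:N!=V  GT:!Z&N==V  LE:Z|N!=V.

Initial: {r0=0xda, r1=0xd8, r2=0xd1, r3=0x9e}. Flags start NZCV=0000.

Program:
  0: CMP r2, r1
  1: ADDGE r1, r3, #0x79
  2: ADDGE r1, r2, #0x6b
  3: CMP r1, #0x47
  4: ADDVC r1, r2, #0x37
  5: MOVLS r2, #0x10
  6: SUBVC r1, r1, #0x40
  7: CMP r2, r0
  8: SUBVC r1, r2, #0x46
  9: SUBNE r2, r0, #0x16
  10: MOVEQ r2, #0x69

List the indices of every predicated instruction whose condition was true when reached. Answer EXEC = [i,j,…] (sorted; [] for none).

EXEC = [4,6,8,9]

0: ✓ CMP  NZCV=1000
1: · ADDGE
2: · ADDGE
3: ✓ CMP  NZCV=1010
4: ✓ ADDVC  r1←0x08
5: · MOVLS
6: ✓ SUBVC  r1←0xc8
7: ✓ CMP  NZCV=1000
8: ✓ SUBVC  r1←0x8b
9: ✓ SUBNE  r2←0xc4
10: · MOVEQ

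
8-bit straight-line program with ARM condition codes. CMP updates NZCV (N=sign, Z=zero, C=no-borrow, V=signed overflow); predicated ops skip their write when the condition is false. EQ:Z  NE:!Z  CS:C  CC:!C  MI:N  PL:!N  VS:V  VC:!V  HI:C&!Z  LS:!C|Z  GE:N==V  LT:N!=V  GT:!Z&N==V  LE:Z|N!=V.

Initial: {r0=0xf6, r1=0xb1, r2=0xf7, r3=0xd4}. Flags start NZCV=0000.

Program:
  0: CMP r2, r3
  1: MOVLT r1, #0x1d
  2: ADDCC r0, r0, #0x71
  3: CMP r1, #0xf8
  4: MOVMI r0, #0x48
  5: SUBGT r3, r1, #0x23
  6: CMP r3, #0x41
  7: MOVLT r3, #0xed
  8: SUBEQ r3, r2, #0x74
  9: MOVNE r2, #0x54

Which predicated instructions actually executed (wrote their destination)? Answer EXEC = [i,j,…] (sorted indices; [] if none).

[0] flags=0010 → (cmp)
[1] flags=0010 LT?F → skip
[2] flags=0010 CC?F → skip
[3] flags=1000 → (cmp)
[4] flags=1000 MI?T → r0=0x48
[5] flags=1000 GT?F → skip
[6] flags=1010 → (cmp)
[7] flags=1010 LT?T → r3=0xed
[8] flags=1010 EQ?F → skip
[9] flags=1010 NE?T → r2=0x54

EXEC = [4,7,9]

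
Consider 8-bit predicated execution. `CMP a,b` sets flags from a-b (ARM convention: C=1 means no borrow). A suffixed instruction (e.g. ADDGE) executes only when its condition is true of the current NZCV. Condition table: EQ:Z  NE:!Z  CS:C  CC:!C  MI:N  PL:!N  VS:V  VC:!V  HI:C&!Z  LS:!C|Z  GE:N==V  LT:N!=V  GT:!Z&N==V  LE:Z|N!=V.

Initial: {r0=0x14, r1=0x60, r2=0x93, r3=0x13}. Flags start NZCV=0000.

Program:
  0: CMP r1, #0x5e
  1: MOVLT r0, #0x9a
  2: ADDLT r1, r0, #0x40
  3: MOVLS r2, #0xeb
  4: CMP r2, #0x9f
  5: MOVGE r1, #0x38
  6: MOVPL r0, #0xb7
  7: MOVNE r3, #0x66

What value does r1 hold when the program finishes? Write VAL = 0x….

0: ✓ CMP  NZCV=0010
1: · MOVLT
2: · ADDLT
3: · MOVLS
4: ✓ CMP  NZCV=1000
5: · MOVGE
6: · MOVPL
7: ✓ MOVNE  r3←0x66

VAL = 0x60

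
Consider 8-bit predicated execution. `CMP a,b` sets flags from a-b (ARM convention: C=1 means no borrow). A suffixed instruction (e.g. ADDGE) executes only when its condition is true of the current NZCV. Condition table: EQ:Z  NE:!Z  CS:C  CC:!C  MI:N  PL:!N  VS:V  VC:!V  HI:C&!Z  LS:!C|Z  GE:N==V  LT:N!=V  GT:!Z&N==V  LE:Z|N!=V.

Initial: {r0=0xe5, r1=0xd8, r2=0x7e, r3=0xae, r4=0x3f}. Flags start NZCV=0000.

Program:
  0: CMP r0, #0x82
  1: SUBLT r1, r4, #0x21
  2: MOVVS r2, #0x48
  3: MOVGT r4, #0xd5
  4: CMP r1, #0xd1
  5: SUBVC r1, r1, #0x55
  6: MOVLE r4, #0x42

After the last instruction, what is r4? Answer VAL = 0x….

0: ✓ CMP  NZCV=0010
1: · SUBLT
2: · MOVVS
3: ✓ MOVGT  r4←0xd5
4: ✓ CMP  NZCV=0010
5: ✓ SUBVC  r1←0x83
6: · MOVLE

VAL = 0xd5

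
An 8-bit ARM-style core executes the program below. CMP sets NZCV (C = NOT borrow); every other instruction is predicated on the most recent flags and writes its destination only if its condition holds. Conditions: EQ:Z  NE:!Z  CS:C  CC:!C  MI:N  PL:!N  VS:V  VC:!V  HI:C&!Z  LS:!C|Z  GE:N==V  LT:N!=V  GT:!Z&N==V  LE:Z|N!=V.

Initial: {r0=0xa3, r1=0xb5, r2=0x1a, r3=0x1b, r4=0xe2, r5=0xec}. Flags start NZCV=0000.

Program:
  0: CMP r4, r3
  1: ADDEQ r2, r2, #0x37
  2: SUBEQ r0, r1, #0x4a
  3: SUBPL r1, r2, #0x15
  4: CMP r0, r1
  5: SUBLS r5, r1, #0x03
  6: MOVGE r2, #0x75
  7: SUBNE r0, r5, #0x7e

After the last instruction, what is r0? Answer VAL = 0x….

VAL = 0x34

[0] flags=1010 → (cmp)
[1] flags=1010 EQ?F → skip
[2] flags=1010 EQ?F → skip
[3] flags=1010 PL?F → skip
[4] flags=1000 → (cmp)
[5] flags=1000 LS?T → r5=0xb2
[6] flags=1000 GE?F → skip
[7] flags=1000 NE?T → r0=0x34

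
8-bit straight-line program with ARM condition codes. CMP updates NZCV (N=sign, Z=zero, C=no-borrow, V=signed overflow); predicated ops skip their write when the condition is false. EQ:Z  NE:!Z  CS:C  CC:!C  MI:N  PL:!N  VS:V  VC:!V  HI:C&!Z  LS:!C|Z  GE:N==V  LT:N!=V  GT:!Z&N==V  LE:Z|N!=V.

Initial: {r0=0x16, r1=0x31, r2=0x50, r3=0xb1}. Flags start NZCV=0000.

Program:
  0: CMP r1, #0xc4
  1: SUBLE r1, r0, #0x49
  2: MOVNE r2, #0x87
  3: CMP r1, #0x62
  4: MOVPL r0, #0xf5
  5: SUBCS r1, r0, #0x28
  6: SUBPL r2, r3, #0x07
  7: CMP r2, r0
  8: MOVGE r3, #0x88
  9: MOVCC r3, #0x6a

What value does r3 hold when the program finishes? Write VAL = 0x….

[0] flags=0000 → (cmp)
[1] flags=0000 LE?F → skip
[2] flags=0000 NE?T → r2=0x87
[3] flags=1000 → (cmp)
[4] flags=1000 PL?F → skip
[5] flags=1000 CS?F → skip
[6] flags=1000 PL?F → skip
[7] flags=0011 → (cmp)
[8] flags=0011 GE?F → skip
[9] flags=0011 CC?F → skip

VAL = 0xb1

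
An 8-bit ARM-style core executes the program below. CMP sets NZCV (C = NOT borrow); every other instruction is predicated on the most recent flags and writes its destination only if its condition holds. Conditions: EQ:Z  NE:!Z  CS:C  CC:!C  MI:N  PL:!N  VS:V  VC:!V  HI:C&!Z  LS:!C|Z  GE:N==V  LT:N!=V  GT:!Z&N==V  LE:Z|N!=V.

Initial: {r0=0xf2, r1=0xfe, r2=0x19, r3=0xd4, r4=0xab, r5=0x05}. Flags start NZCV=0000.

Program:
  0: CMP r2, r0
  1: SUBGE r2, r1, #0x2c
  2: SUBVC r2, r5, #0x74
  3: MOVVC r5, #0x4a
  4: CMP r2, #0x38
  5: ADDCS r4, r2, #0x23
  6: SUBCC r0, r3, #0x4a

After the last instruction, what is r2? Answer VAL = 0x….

VAL = 0x91

0: ✓ CMP  NZCV=0000
1: ✓ SUBGE  r2←0xd2
2: ✓ SUBVC  r2←0x91
3: ✓ MOVVC  r5←0x4a
4: ✓ CMP  NZCV=0011
5: ✓ ADDCS  r4←0xb4
6: · SUBCC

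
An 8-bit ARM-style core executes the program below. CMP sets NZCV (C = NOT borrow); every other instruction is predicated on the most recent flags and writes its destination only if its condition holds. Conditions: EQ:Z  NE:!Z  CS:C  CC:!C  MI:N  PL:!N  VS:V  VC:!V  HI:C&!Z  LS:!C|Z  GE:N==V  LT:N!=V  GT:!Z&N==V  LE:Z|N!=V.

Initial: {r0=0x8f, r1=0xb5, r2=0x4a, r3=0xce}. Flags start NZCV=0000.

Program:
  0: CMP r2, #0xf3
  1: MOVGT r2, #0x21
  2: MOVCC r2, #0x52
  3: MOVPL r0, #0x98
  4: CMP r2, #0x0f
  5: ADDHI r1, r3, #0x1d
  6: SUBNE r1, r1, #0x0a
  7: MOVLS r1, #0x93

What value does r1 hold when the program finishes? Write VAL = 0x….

VAL = 0xe1

[0] flags=0000 → (cmp)
[1] flags=0000 GT?T → r2=0x21
[2] flags=0000 CC?T → r2=0x52
[3] flags=0000 PL?T → r0=0x98
[4] flags=0010 → (cmp)
[5] flags=0010 HI?T → r1=0xeb
[6] flags=0010 NE?T → r1=0xe1
[7] flags=0010 LS?F → skip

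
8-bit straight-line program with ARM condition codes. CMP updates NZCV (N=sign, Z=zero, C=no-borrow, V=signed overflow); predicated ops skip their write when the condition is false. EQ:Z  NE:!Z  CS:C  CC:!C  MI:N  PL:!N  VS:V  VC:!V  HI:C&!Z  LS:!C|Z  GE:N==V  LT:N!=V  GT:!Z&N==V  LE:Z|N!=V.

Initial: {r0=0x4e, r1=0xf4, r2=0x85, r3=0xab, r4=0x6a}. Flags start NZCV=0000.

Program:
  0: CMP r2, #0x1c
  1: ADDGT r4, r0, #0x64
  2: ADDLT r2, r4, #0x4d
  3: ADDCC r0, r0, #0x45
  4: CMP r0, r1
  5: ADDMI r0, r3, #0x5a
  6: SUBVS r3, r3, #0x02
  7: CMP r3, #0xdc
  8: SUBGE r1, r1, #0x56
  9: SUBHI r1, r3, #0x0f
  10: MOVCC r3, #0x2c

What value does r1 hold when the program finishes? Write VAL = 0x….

[0] flags=0011 → (cmp)
[1] flags=0011 GT?F → skip
[2] flags=0011 LT?T → r2=0xb7
[3] flags=0011 CC?F → skip
[4] flags=0000 → (cmp)
[5] flags=0000 MI?F → skip
[6] flags=0000 VS?F → skip
[7] flags=1000 → (cmp)
[8] flags=1000 GE?F → skip
[9] flags=1000 HI?F → skip
[10] flags=1000 CC?T → r3=0x2c

VAL = 0xf4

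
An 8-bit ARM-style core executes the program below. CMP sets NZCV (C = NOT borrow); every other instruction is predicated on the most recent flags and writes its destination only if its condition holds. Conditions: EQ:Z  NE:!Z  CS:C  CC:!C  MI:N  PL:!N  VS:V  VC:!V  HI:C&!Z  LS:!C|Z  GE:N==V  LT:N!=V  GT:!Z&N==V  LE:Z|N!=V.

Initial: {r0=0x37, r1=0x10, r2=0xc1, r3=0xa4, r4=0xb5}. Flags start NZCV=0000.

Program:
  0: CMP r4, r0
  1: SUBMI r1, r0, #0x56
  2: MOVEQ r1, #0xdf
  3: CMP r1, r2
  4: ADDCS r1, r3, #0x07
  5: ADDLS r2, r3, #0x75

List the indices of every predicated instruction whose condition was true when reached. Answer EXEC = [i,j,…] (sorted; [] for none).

EXEC = [5]

0: ✓ CMP  NZCV=0011
1: · SUBMI
2: · MOVEQ
3: ✓ CMP  NZCV=0000
4: · ADDCS
5: ✓ ADDLS  r2←0x19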